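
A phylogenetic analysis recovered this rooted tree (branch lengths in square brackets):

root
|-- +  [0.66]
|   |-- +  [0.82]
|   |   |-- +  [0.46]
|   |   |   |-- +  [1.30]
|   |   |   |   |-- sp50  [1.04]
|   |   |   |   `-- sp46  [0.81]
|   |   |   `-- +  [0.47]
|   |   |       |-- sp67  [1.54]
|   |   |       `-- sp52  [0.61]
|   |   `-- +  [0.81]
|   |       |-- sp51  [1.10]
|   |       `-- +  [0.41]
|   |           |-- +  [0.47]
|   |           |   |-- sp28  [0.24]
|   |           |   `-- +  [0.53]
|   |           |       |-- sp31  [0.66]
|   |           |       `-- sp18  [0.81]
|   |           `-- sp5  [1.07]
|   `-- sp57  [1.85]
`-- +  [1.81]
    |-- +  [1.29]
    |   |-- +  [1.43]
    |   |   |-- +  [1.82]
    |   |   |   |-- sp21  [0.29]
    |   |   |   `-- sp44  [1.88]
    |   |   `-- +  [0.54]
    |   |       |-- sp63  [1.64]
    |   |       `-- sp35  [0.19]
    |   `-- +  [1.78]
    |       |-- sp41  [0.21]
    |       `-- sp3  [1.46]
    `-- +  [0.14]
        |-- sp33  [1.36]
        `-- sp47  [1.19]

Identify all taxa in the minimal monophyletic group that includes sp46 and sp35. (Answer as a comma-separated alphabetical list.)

sp18, sp21, sp28, sp3, sp31, sp33, sp35, sp41, sp44, sp46, sp47, sp5, sp50, sp51, sp52, sp57, sp63, sp67

Tracing sp46: it sits inside (sp50,sp46).
Tracing sp35: it sits inside (sp63,sp35).
The smallest clade enclosing both is the whole tree (their MRCA is the root), so the answer is all 18 tips in alphabetical order.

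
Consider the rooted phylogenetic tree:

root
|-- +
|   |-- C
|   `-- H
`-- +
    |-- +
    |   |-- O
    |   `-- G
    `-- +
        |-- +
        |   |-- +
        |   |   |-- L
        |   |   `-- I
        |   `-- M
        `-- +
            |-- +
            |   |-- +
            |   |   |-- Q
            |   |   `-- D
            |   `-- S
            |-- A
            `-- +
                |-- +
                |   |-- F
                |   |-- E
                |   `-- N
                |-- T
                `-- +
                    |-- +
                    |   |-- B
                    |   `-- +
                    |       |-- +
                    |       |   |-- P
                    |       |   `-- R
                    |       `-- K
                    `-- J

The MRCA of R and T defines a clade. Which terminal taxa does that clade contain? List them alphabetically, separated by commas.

Tracing R: it sits inside (P,R).
Tracing T: it sits inside ((F,E,N),T,((B,((P,R),K)),J)).
The smallest clade enclosing both is ((F,E,N),T,((B,((P,R),K)),J)); the answer is its 9 terminal taxa in alphabetical order.

B, E, F, J, K, N, P, R, T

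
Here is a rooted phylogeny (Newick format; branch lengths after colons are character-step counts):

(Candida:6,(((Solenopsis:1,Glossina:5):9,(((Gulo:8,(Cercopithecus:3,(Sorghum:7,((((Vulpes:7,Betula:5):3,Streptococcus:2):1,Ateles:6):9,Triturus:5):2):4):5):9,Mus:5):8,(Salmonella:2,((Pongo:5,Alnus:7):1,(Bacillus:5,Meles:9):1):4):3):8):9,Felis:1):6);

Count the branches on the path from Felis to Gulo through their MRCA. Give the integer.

The MRCA of Felis and Gulo is the node subtending (((Solenopsis,Glossina),(((Gulo,(Cercopithecus,(Sorghum,((((Vulpes,Betula),Streptococcus),Ateles),Triturus)))),Mus),(Salmonella,((Pongo,Alnus),(Bacillus,Meles))))),Felis).
From Felis up to that node: 1 branch. From Gulo up to the same node: 5 branches. Total: 1 + 5 = 6.

6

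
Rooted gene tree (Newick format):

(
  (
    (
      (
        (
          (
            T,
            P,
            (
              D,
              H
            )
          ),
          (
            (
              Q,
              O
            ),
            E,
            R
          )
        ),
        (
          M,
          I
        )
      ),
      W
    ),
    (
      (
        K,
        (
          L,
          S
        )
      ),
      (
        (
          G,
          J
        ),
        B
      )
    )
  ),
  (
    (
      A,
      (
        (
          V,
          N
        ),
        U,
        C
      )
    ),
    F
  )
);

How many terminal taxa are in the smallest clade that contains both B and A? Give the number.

23

The MRCA of B and A is the root, so the clade is the entire tree.
That clade contains 23 terminal taxa: A, B, C, D, E, F, G, H, I, J, K, L, M, N, O, P, Q, R, S, T, U, V, W.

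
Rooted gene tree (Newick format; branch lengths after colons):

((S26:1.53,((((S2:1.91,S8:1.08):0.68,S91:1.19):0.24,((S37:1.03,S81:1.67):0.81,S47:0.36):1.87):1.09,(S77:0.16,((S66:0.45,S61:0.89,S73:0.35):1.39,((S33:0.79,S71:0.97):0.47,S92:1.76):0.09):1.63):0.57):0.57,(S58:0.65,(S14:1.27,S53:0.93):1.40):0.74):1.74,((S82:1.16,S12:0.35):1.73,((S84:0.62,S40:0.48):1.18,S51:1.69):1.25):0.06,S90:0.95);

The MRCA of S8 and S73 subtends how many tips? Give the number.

13

The MRCA of S8 and S73 is the node subtending ((((S2,S8),S91),((S37,S81),S47)),(S77,((S66,S61,S73),((S33,S71),S92)))).
That clade contains 13 terminal taxa: S2, S33, S37, S47, S61, S66, S71, S73, S77, S8, S81, S91, S92.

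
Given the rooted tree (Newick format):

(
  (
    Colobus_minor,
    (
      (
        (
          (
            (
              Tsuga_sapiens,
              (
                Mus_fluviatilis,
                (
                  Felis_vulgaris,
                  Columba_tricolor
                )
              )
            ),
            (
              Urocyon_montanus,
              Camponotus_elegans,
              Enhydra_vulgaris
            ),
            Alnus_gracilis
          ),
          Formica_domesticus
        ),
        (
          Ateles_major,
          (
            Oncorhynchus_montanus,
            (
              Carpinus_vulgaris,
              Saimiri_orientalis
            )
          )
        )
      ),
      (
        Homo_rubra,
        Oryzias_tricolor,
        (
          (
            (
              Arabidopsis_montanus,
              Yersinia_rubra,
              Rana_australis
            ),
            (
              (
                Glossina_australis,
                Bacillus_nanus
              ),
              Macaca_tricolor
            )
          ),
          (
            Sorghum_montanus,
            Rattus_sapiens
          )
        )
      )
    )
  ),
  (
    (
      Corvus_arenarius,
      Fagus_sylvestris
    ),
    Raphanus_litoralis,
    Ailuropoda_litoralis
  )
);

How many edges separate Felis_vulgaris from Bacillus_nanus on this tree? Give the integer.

13

The MRCA of Felis_vulgaris and Bacillus_nanus is the node subtending (((((Tsuga_sapiens,(Mus_fluviatilis,(Felis_vulgaris,Columba_tricolor))),(Urocyon_montanus,Camponotus_elegans,Enhydra_vulgaris),Alnus_gracilis),Formica_domesticus),(Ateles_major,(Oncorhynchus_montanus,(Carpinus_vulgaris,Saimiri_orientalis)))),(Homo_rubra,Oryzias_tricolor,(((Arabidopsis_montanus,Yersinia_rubra,Rana_australis),((Glossina_australis,Bacillus_nanus),Macaca_tricolor)),(Sorghum_montanus,Rattus_sapiens)))).
From Felis_vulgaris up to that node: 7 branches. From Bacillus_nanus up to the same node: 6 branches. Total: 7 + 6 = 13.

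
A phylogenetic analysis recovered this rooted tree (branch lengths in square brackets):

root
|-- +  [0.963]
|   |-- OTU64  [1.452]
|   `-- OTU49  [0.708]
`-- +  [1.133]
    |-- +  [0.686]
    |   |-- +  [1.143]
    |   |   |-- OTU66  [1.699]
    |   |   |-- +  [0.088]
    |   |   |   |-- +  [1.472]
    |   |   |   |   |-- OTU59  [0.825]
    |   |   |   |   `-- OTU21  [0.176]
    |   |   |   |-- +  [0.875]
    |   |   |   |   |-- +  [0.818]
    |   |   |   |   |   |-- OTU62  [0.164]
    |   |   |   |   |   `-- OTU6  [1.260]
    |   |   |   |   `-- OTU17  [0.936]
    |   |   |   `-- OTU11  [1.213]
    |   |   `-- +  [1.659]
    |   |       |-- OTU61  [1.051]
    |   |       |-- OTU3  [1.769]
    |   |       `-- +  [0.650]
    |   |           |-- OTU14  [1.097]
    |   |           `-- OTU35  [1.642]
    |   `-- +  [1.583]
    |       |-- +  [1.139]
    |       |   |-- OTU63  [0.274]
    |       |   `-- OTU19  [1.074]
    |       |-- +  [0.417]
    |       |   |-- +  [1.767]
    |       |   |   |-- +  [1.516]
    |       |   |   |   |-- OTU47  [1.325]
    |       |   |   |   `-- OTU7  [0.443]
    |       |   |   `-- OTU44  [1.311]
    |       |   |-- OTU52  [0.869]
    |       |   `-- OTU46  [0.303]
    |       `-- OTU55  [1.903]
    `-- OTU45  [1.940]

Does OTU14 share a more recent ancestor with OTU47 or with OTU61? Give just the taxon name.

The MRCA of OTU14 and OTU61 subtends (OTU61,OTU3,(OTU14,OTU35)) (4 taxa).
The MRCA of OTU14 and OTU47 subtends ((OTU66,((OTU59,OTU21),((OTU62,OTU6),OTU17),OTU11),(OTU61,OTU3,(OTU14,OTU35))),((OTU63,OTU19),(((OTU47,OTU7),OTU44),OTU52,OTU46),OTU55)) (19 taxa).
The first is nested inside the second, so OTU14 shares a more recent common ancestor with OTU61.

OTU61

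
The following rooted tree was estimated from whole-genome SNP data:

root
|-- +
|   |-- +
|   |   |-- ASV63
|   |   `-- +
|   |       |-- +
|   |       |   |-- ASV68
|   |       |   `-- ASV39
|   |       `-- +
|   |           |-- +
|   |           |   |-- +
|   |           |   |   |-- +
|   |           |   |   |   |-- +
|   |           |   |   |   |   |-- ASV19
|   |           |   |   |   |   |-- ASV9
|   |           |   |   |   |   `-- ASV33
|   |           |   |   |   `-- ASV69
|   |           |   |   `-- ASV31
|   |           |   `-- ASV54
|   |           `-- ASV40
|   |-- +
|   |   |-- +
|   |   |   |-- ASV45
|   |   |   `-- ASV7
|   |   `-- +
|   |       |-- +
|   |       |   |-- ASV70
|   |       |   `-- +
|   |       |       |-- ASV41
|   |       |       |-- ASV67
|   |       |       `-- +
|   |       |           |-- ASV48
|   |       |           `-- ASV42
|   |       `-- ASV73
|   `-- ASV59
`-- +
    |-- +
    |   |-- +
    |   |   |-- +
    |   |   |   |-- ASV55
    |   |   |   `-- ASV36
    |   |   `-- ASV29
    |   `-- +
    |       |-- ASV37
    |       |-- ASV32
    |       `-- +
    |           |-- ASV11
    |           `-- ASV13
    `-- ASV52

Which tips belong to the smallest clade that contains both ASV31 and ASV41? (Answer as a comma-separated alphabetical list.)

ASV19, ASV31, ASV33, ASV39, ASV40, ASV41, ASV42, ASV45, ASV48, ASV54, ASV59, ASV63, ASV67, ASV68, ASV69, ASV7, ASV70, ASV73, ASV9

Tracing ASV31: it sits inside (((ASV19,ASV9,ASV33),ASV69),ASV31).
Tracing ASV41: it sits inside (ASV41,ASV67,(ASV48,ASV42)).
The smallest clade enclosing both is ((ASV63,((ASV68,ASV39),(((((ASV19,ASV9,ASV33),ASV69),ASV31),ASV54),ASV40))),((ASV45,ASV7),((ASV70,(ASV41,ASV67,(ASV48,ASV42))),ASV73)),ASV59); the answer is its 19 terminal taxa in alphabetical order.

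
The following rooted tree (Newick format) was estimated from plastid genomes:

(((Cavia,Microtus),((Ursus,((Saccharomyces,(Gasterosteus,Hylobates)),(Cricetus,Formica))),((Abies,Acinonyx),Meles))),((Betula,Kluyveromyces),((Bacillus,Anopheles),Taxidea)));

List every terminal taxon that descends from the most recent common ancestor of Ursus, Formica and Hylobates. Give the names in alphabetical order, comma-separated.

Cricetus, Formica, Gasterosteus, Hylobates, Saccharomyces, Ursus

Tracing Ursus: it sits inside (Ursus,((Saccharomyces,(Gasterosteus,Hylobates)),(Cricetus,Formica))).
Tracing Formica: it sits inside (Cricetus,Formica).
Tracing Hylobates: it sits inside (Gasterosteus,Hylobates).
The smallest clade enclosing all 3 is (Ursus,((Saccharomyces,(Gasterosteus,Hylobates)),(Cricetus,Formica))); the answer is its 6 terminal taxa in alphabetical order.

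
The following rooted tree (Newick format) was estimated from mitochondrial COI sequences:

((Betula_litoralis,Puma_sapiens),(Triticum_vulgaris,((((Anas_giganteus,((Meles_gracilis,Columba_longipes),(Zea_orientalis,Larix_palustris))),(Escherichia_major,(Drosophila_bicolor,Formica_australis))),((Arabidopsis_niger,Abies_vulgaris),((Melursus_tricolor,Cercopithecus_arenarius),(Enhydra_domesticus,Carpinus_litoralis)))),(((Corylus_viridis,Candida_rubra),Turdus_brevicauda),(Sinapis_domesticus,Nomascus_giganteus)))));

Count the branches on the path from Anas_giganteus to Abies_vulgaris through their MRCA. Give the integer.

6

The MRCA of Anas_giganteus and Abies_vulgaris is the node subtending (((Anas_giganteus,((Meles_gracilis,Columba_longipes),(Zea_orientalis,Larix_palustris))),(Escherichia_major,(Drosophila_bicolor,Formica_australis))),((Arabidopsis_niger,Abies_vulgaris),((Melursus_tricolor,Cercopithecus_arenarius),(Enhydra_domesticus,Carpinus_litoralis)))).
From Anas_giganteus up to that node: 3 branches. From Abies_vulgaris up to the same node: 3 branches. Total: 3 + 3 = 6.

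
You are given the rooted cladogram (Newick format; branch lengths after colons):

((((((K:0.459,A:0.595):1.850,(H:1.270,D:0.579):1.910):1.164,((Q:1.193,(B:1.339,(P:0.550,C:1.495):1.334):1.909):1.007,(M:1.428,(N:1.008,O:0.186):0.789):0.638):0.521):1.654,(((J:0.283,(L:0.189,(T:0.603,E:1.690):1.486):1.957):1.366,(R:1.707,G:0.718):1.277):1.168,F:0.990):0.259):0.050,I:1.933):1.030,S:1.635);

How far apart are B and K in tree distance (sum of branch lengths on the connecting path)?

The path runs B → … → MRCA → … → K; the MRCA is the node subtending (((K,A),(H,D)),((Q,(B,(P,C))),(M,(N,O)))).
Branch lengths along that path: 1.339 + 1.909 + 1.007 + 0.521 + 1.164 + 1.850 + 0.459 = 8.249.

8.249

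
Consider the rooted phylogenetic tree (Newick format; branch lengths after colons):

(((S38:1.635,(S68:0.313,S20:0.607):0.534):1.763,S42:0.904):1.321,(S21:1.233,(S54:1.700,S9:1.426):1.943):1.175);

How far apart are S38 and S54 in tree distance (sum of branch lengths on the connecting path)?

The path runs S38 → … → MRCA → … → S54; the MRCA is the root of the tree.
Branch lengths along that path: 1.635 + 1.763 + 1.321 + 1.175 + 1.943 + 1.700 = 9.537.

9.537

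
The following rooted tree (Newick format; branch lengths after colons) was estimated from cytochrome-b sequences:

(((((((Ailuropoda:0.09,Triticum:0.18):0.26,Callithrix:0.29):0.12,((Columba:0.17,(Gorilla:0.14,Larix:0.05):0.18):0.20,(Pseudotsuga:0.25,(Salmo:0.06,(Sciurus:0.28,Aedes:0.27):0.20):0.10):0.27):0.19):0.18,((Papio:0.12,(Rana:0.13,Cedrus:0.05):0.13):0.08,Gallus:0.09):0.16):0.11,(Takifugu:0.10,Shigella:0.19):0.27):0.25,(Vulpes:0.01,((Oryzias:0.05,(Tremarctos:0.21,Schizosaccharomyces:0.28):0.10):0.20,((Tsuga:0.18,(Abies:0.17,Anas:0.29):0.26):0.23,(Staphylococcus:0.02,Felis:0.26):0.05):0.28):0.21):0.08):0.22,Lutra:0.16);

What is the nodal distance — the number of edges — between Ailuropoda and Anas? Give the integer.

The MRCA of Ailuropoda and Anas is the node subtending ((((((Ailuropoda,Triticum),Callithrix),((Columba,(Gorilla,Larix)),(Pseudotsuga,(Salmo,(Sciurus,Aedes))))),((Papio,(Rana,Cedrus)),Gallus)),(Takifugu,Shigella)),(Vulpes,((Oryzias,(Tremarctos,Schizosaccharomyces)),((Tsuga,(Abies,Anas)),(Staphylococcus,Felis))))).
From Ailuropoda up to that node: 6 branches. From Anas up to the same node: 6 branches. Total: 6 + 6 = 12.

12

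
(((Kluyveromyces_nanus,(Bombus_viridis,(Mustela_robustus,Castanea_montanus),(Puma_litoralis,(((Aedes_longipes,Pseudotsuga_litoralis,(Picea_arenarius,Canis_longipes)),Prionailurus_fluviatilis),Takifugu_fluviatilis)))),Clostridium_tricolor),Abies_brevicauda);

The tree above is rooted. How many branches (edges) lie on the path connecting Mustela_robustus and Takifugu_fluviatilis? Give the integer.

5

The MRCA of Mustela_robustus and Takifugu_fluviatilis is the node subtending (Bombus_viridis,(Mustela_robustus,Castanea_montanus),(Puma_litoralis,(((Aedes_longipes,Pseudotsuga_litoralis,(Picea_arenarius,Canis_longipes)),Prionailurus_fluviatilis),Takifugu_fluviatilis))).
From Mustela_robustus up to that node: 2 branches. From Takifugu_fluviatilis up to the same node: 3 branches. Total: 2 + 3 = 5.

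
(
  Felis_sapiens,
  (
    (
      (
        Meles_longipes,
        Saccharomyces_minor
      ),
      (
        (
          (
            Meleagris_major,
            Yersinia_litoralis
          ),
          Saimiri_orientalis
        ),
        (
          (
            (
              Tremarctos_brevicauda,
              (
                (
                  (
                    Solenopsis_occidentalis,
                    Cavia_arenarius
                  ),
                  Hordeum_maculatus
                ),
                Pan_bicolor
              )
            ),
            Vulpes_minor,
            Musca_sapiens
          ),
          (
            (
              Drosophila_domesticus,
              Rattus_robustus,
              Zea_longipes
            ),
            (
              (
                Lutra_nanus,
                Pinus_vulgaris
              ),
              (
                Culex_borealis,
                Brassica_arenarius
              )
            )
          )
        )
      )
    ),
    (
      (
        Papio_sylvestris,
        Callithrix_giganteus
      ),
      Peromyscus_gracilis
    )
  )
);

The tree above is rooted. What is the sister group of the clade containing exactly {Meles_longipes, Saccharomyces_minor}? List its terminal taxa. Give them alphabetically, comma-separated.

The clade containing exactly {Meles_longipes, Saccharomyces_minor} attaches to the tree at the node subtending ((Meles_longipes,Saccharomyces_minor),(((Meleagris_major,Yersinia_litoralis),Saimiri_orientalis),(((Tremarctos_brevicauda,(((Solenopsis_occidentalis,Cavia_arenarius),Hordeum_maculatus),Pan_bicolor)),Vulpes_minor,Musca_sapiens),((Drosophila_domesticus,Rattus_robustus,Zea_longipes),((Lutra_nanus,Pinus_vulgaris),(Culex_borealis,Brassica_arenarius)))))).
The other lineage descending from that same node — the sister group — is (((Meleagris_major,Yersinia_litoralis),Saimiri_orientalis),(((Tremarctos_brevicauda,(((Solenopsis_occidentalis,Cavia_arenarius),Hordeum_maculatus),Pan_bicolor)),Vulpes_minor,Musca_sapiens),((Drosophila_domesticus,Rattus_robustus,Zea_longipes),((Lutra_nanus,Pinus_vulgaris),(Culex_borealis,Brassica_arenarius))))); its 17 tips in alphabetical order are the answer.

Brassica_arenarius, Cavia_arenarius, Culex_borealis, Drosophila_domesticus, Hordeum_maculatus, Lutra_nanus, Meleagris_major, Musca_sapiens, Pan_bicolor, Pinus_vulgaris, Rattus_robustus, Saimiri_orientalis, Solenopsis_occidentalis, Tremarctos_brevicauda, Vulpes_minor, Yersinia_litoralis, Zea_longipes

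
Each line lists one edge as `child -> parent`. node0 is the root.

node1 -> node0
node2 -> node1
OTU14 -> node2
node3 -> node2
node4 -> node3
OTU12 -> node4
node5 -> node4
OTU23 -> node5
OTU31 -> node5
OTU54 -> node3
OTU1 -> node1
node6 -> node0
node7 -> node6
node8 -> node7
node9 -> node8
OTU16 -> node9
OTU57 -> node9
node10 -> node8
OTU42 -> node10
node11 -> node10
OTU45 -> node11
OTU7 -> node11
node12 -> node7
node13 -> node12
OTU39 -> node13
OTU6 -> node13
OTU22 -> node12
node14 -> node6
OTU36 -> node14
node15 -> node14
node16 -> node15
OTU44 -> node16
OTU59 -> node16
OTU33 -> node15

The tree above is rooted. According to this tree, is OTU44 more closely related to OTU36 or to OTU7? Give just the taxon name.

OTU36

The MRCA of OTU44 and OTU36 subtends (OTU36,((OTU44,OTU59),OTU33)) (4 taxa).
The MRCA of OTU44 and OTU7 subtends ((((OTU16,OTU57),(OTU42,(OTU45,OTU7))),((OTU39,OTU6),OTU22)),(OTU36,((OTU44,OTU59),OTU33))) (12 taxa).
The first is nested inside the second, so OTU44 shares a more recent common ancestor with OTU36.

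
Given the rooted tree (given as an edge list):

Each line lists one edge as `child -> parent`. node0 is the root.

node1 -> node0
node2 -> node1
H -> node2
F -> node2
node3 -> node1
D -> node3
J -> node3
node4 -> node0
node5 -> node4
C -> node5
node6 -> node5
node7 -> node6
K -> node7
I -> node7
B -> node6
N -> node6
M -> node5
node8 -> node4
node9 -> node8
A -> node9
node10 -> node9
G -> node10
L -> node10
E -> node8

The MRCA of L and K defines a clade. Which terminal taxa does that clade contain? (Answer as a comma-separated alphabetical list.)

Tracing L: it sits inside (G,L).
Tracing K: it sits inside (K,I).
The smallest clade enclosing both is ((C,((K,I),B,N),M),((A,(G,L)),E)); the answer is its 10 terminal taxa in alphabetical order.

A, B, C, E, G, I, K, L, M, N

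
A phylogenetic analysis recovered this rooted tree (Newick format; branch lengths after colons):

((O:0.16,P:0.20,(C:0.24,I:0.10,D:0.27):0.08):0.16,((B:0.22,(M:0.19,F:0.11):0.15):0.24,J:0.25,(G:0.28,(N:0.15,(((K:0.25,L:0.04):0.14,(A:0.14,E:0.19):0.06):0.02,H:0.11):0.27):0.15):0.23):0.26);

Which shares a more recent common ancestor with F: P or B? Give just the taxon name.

B

The MRCA of F and B subtends (B,(M,F)) (3 taxa).
The MRCA of F and P is the root, subtending the entire tree (16 taxa).
The first is nested inside the second, so F shares a more recent common ancestor with B.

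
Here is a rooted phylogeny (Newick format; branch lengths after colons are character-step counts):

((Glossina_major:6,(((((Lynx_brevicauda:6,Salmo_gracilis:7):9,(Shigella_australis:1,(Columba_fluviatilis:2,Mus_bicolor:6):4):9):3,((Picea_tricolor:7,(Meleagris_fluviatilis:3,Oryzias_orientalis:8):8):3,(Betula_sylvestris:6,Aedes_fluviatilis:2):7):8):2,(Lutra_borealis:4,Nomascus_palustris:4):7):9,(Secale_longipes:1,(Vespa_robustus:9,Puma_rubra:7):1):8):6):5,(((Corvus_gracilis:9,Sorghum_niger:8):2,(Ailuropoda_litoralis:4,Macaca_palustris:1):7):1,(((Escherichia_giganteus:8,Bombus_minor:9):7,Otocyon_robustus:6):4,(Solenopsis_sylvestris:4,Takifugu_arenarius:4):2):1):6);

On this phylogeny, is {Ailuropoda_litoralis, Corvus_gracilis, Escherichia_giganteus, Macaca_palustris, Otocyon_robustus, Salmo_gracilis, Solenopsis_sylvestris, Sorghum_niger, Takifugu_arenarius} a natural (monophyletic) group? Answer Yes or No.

No

The MRCA of the listed taxa is the root, so the smallest clade containing them is the whole tree.
That clade also contains Aedes_fluviatilis, Betula_sylvestris, Bombus_minor, Columba_fluviatilis, Glossina_major, Lutra_borealis, Lynx_brevicauda, Meleagris_fluviatilis, Mus_bicolor, Nomascus_palustris, Oryzias_orientalis, Picea_tricolor, Puma_rubra, Secale_longipes, Shigella_australis, Vespa_robustus, which are not in the proposed group, so the group is not monophyletic.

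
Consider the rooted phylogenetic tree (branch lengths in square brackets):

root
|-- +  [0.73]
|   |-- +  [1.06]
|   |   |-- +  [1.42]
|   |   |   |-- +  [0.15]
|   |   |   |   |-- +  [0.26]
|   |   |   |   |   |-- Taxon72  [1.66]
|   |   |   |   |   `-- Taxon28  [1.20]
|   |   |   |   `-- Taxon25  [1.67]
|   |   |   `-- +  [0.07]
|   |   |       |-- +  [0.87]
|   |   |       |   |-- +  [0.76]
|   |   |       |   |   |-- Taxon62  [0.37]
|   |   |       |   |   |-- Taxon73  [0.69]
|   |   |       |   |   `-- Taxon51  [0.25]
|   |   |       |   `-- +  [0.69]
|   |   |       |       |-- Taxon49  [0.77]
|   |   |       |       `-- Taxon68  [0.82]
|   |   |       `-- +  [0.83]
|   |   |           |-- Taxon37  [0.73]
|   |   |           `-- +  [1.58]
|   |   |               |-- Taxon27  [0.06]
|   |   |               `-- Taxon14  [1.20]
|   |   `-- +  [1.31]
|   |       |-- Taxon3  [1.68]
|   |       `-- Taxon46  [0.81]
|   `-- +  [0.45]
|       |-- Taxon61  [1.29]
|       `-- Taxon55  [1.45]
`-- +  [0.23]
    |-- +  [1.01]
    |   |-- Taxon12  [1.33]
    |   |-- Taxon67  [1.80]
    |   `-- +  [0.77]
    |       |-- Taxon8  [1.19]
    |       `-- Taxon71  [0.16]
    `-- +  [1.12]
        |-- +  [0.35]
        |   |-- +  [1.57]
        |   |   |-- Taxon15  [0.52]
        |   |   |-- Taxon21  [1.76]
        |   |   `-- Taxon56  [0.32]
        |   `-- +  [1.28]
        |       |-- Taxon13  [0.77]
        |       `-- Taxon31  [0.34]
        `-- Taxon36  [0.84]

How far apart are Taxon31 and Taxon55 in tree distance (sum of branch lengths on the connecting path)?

5.95

The path runs Taxon31 → … → MRCA → … → Taxon55; the MRCA is the root of the tree.
Branch lengths along that path: 0.34 + 1.28 + 0.35 + 1.12 + 0.23 + 0.73 + 0.45 + 1.45 = 5.95.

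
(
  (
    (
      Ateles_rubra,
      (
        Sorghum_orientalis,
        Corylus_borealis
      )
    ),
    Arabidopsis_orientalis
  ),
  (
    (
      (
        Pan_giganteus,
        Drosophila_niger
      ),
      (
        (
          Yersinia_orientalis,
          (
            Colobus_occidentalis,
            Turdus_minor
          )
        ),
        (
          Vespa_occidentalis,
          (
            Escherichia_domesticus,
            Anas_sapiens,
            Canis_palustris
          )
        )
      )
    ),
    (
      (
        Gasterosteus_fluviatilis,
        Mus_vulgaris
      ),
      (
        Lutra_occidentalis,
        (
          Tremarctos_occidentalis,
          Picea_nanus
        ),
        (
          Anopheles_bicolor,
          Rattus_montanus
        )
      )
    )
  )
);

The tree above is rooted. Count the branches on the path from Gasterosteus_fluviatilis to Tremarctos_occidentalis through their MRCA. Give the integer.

The MRCA of Gasterosteus_fluviatilis and Tremarctos_occidentalis is the node subtending ((Gasterosteus_fluviatilis,Mus_vulgaris),(Lutra_occidentalis,(Tremarctos_occidentalis,Picea_nanus),(Anopheles_bicolor,Rattus_montanus))).
From Gasterosteus_fluviatilis up to that node: 2 branches. From Tremarctos_occidentalis up to the same node: 3 branches. Total: 2 + 3 = 5.

5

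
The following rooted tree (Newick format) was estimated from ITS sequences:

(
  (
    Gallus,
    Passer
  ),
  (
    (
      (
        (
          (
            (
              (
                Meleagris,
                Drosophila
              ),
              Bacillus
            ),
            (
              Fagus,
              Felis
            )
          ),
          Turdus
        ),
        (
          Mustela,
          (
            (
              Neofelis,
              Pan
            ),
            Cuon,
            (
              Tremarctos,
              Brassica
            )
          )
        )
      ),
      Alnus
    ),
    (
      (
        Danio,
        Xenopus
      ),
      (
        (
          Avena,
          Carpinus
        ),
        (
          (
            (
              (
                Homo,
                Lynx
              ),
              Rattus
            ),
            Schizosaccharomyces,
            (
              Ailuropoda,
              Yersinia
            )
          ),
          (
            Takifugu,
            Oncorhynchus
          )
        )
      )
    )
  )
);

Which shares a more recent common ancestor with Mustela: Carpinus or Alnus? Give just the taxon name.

The MRCA of Mustela and Alnus subtends ((((((Meleagris,Drosophila),Bacillus),(Fagus,Felis)),Turdus),(Mustela,((Neofelis,Pan),Cuon,(Tremarctos,Brassica)))),Alnus) (13 taxa).
The MRCA of Mustela and Carpinus subtends (((((((Meleagris,Drosophila),Bacillus),(Fagus,Felis)),Turdus),(Mustela,((Neofelis,Pan),Cuon,(Tremarctos,Brassica)))),Alnus),((Danio,Xenopus),((Avena,Carpinus),((((Homo,Lynx),Rattus),Schizosaccharomyces,(Ailuropoda,Yersinia)),(Takifugu,Oncorhynchus))))) (25 taxa).
The first is nested inside the second, so Mustela shares a more recent common ancestor with Alnus.

Alnus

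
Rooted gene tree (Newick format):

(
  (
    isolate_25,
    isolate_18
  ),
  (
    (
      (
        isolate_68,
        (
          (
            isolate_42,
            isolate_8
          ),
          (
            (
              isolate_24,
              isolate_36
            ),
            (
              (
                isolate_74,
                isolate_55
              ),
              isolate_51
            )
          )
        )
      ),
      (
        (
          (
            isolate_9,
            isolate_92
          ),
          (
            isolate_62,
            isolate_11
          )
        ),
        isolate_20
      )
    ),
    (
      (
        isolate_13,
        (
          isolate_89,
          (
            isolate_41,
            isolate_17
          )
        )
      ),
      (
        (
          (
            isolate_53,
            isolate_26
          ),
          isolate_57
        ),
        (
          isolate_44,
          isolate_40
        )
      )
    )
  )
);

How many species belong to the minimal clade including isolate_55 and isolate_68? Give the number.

The MRCA of isolate_55 and isolate_68 is the node subtending (isolate_68,((isolate_42,isolate_8),((isolate_24,isolate_36),((isolate_74,isolate_55),isolate_51)))).
That clade contains 8 terminal taxa: isolate_24, isolate_36, isolate_42, isolate_51, isolate_55, isolate_68, isolate_74, isolate_8.

8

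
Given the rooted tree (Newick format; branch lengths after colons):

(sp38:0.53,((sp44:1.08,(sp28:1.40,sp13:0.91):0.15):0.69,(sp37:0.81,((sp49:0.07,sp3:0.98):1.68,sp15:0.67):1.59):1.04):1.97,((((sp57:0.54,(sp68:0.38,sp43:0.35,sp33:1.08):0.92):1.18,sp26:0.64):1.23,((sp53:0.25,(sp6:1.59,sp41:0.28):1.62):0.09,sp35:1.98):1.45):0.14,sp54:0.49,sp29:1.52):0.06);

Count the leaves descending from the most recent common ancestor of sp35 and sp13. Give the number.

The MRCA of sp35 and sp13 is the root, so the clade is the entire tree.
That clade contains 19 terminal taxa: sp13, sp15, sp26, sp28, sp29, sp3, sp33, sp35, sp37, sp38, sp41, sp43, sp44, sp49, sp53, sp54, sp57, sp6, sp68.

19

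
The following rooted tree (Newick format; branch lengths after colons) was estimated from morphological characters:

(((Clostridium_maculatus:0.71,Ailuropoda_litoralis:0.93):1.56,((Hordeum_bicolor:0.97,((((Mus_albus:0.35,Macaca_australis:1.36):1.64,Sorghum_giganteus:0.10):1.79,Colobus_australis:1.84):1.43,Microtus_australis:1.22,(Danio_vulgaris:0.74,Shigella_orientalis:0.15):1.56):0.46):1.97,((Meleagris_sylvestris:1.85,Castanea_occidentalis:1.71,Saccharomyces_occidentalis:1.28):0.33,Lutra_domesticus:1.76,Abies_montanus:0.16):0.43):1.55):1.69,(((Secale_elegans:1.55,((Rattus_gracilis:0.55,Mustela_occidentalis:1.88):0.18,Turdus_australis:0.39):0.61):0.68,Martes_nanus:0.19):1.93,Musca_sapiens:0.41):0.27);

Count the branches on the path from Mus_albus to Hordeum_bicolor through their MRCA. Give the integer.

6

The MRCA of Mus_albus and Hordeum_bicolor is the node subtending (Hordeum_bicolor,((((Mus_albus,Macaca_australis),Sorghum_giganteus),Colobus_australis),Microtus_australis,(Danio_vulgaris,Shigella_orientalis))).
From Mus_albus up to that node: 5 branches. From Hordeum_bicolor up to the same node: 1 branch. Total: 5 + 1 = 6.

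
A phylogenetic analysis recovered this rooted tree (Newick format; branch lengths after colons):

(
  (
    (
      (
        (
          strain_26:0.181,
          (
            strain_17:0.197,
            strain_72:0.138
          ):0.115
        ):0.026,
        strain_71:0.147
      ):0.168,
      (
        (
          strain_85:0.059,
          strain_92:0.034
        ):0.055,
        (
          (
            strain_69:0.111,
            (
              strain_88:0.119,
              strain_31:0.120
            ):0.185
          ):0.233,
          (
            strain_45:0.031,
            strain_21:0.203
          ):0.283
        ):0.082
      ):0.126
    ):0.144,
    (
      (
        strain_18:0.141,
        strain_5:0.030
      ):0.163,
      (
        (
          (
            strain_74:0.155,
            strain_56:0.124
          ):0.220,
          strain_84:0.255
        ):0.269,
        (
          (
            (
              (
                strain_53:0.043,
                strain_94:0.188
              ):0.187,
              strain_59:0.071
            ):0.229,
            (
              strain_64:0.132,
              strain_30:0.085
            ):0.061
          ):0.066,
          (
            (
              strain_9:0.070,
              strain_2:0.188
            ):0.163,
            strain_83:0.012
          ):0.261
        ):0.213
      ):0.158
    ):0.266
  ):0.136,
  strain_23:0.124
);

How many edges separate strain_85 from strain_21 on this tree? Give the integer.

5

The MRCA of strain_85 and strain_21 is the node subtending ((strain_85,strain_92),((strain_69,(strain_88,strain_31)),(strain_45,strain_21))).
From strain_85 up to that node: 2 branches. From strain_21 up to the same node: 3 branches. Total: 2 + 3 = 5.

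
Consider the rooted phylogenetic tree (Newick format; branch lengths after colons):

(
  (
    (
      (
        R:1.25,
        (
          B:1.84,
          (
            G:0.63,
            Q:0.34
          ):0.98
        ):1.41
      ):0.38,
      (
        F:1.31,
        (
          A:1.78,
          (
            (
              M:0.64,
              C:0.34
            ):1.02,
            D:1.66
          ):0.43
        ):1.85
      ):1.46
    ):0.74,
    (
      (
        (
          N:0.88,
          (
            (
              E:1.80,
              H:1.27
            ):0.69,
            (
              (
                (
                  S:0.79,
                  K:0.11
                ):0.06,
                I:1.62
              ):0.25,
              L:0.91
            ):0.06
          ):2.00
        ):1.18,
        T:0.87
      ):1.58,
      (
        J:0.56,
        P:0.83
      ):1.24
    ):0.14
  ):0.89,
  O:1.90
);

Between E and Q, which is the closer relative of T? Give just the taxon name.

E

The MRCA of T and E subtends ((N,((E,H),(((S,K),I),L))),T) (8 taxa).
The MRCA of T and Q subtends (((R,(B,(G,Q))),(F,(A,((M,C),D)))),(((N,((E,H),(((S,K),I),L))),T),(J,P))) (19 taxa).
The first is nested inside the second, so T shares a more recent common ancestor with E.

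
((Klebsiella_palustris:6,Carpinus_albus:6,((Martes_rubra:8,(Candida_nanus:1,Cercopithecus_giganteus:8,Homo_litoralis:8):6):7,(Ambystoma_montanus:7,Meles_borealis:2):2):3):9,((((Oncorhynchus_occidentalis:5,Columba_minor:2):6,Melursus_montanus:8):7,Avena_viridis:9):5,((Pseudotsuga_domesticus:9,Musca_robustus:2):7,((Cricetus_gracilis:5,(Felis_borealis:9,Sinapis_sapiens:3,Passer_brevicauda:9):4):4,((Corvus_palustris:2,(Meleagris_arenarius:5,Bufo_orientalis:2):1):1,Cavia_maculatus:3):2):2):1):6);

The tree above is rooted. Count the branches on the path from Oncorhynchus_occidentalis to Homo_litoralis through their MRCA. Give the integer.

10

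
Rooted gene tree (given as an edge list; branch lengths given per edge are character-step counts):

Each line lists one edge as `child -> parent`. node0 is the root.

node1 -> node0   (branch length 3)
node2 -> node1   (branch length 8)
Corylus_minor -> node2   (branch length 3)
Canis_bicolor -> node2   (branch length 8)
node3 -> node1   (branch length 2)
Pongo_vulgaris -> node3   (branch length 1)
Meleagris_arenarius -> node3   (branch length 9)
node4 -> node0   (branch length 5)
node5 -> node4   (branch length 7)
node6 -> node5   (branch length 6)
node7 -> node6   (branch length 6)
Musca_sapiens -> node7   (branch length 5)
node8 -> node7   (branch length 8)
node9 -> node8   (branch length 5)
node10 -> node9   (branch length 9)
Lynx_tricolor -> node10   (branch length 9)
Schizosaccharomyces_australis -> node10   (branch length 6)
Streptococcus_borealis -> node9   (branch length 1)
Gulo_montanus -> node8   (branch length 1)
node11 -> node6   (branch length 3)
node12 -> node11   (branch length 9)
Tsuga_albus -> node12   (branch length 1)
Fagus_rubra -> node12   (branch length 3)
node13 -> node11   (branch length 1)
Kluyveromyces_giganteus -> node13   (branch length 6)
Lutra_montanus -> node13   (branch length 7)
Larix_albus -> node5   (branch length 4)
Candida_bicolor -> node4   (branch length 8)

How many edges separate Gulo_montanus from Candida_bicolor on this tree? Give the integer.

6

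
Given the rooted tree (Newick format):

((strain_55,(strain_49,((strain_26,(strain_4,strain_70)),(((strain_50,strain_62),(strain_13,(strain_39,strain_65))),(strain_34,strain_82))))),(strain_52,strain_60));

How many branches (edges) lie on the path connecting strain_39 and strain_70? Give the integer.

8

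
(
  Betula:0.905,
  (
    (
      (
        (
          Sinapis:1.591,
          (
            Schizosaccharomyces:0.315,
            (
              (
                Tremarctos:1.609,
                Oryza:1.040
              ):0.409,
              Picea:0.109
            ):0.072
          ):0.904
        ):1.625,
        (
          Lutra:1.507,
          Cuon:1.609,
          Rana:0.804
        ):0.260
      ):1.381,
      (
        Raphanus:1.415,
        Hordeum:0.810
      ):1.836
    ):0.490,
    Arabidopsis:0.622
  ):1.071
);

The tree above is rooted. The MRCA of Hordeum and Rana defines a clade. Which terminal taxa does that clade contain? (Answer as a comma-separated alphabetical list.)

Tracing Hordeum: it sits inside (Raphanus,Hordeum).
Tracing Rana: it sits inside (Lutra,Cuon,Rana).
The smallest clade enclosing both is (((Sinapis,(Schizosaccharomyces,((Tremarctos,Oryza),Picea))),(Lutra,Cuon,Rana)),(Raphanus,Hordeum)); the answer is its 10 terminal taxa in alphabetical order.

Cuon, Hordeum, Lutra, Oryza, Picea, Rana, Raphanus, Schizosaccharomyces, Sinapis, Tremarctos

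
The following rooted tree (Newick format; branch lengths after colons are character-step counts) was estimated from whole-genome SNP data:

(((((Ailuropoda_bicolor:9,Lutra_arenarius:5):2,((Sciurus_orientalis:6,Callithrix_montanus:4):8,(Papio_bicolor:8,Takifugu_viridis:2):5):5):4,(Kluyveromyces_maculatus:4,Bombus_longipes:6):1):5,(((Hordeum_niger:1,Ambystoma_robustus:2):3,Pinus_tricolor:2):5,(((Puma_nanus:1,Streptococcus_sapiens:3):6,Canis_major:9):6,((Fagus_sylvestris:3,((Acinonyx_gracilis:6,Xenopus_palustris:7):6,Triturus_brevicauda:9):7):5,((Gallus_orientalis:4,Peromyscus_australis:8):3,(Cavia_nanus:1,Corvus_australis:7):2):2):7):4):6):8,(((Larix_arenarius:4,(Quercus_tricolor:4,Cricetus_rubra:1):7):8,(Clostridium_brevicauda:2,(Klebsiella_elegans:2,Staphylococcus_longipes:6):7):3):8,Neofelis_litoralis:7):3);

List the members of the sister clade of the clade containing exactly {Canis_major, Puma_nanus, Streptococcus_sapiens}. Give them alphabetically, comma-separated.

Acinonyx_gracilis, Cavia_nanus, Corvus_australis, Fagus_sylvestris, Gallus_orientalis, Peromyscus_australis, Triturus_brevicauda, Xenopus_palustris

The clade containing exactly {Canis_major, Puma_nanus, Streptococcus_sapiens} attaches to the tree at the node subtending (((Puma_nanus,Streptococcus_sapiens),Canis_major),((Fagus_sylvestris,((Acinonyx_gracilis,Xenopus_palustris),Triturus_brevicauda)),((Gallus_orientalis,Peromyscus_australis),(Cavia_nanus,Corvus_australis)))).
The other lineage descending from that same node — the sister group — is ((Fagus_sylvestris,((Acinonyx_gracilis,Xenopus_palustris),Triturus_brevicauda)),((Gallus_orientalis,Peromyscus_australis),(Cavia_nanus,Corvus_australis))); its 8 tips in alphabetical order are the answer.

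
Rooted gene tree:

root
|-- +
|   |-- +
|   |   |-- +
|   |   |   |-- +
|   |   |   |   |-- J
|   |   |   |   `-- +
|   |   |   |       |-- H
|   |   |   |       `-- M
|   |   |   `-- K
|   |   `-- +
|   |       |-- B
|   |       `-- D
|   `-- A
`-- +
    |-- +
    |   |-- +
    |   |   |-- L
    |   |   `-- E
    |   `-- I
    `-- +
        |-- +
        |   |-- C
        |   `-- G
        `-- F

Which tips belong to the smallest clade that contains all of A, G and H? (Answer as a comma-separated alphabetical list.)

A, B, C, D, E, F, G, H, I, J, K, L, M

Tracing A: it sits inside ((((J,(H,M)),K),(B,D)),A).
Tracing G: it sits inside (C,G).
Tracing H: it sits inside (H,M).
The smallest clade enclosing all 3 is the whole tree (their MRCA is the root), so the answer is all 13 tips in alphabetical order.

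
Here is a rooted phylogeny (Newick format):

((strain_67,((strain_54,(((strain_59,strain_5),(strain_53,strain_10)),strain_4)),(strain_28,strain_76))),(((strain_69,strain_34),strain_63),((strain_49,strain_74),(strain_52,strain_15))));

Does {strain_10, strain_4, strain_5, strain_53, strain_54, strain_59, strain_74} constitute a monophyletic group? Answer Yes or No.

The MRCA of the listed taxa is the root, so the smallest clade containing them is the whole tree.
That clade also contains strain_15, strain_28, strain_34, strain_49, strain_52, strain_63, strain_67, strain_69, strain_76, which are not in the proposed group, so the group is not monophyletic.

No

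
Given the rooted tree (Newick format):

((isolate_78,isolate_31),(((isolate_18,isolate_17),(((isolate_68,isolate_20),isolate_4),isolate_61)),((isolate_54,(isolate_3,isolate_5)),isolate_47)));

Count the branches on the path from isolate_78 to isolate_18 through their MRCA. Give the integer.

The MRCA of isolate_78 and isolate_18 is the root of the tree.
From isolate_78 up to that node: 2 branches. From isolate_18 up to the same node: 4 branches. Total: 2 + 4 = 6.

6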